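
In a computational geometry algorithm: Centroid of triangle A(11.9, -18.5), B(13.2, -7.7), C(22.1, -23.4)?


Centroid = ((x_A+x_B+x_C)/3, (y_A+y_B+y_C)/3)
= ((11.9+13.2+22.1)/3, ((-18.5)+(-7.7)+(-23.4))/3)
= (15.7333, -16.5333)

(15.7333, -16.5333)


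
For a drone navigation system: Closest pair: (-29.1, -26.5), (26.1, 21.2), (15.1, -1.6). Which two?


d(P0,P1) = 72.9543, d(P0,P2) = 50.7312, d(P1,P2) = 25.3148
Closest: P1 and P2

Closest pair: (26.1, 21.2) and (15.1, -1.6), distance = 25.3148


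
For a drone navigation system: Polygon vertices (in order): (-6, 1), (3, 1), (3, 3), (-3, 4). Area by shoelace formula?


Shoelace sum: ((-6)*1 - 3*1) + (3*3 - 3*1) + (3*4 - (-3)*3) + ((-3)*1 - (-6)*4)
= 39
Area = |39|/2 = 19.5

19.5


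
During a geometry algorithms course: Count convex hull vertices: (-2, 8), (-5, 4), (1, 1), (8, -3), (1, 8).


Convex hull vertices (CCW): (-5, 4), (8, -3), (1, 8), (-2, 8)
Count = 4

4


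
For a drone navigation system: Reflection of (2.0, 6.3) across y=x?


Reflection over y=x: (x,y) -> (y,x)
(2, 6.3) -> (6.3, 2)

(6.3, 2)


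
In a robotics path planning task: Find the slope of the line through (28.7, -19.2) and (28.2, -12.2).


slope = (y2-y1)/(x2-x1) = ((-12.2)-(-19.2))/(28.2-28.7) = 7/(-0.5) = -14

-14


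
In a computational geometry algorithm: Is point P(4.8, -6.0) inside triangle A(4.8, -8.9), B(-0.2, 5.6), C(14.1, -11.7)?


Cross products: AB x AP = -14.5, BC x BP = -79.38, CA x CP = -26.97
All same sign? yes

Yes, inside


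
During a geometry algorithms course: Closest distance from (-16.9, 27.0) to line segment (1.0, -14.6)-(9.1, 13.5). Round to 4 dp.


Project P onto AB: t = 1 (clamped to [0,1])
Closest point on segment: (9.1, 13.5)
Distance: 29.2959

29.2959


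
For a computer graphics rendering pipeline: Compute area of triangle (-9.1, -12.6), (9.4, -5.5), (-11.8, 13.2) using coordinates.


Area = |x_A(y_B-y_C) + x_B(y_C-y_A) + x_C(y_A-y_B)|/2
= |170.17 + 242.52 + 83.78|/2
= 496.47/2 = 248.235

248.235


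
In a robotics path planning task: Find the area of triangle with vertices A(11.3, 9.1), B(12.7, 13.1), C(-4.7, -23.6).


Area = |x_A(y_B-y_C) + x_B(y_C-y_A) + x_C(y_A-y_B)|/2
= |414.71 + (-415.29) + 18.8|/2
= 18.22/2 = 9.11

9.11


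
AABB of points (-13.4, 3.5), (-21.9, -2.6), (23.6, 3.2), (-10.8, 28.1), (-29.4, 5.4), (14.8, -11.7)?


x range: [-29.4, 23.6]
y range: [-11.7, 28.1]
Bounding box: (-29.4,-11.7) to (23.6,28.1)

(-29.4,-11.7) to (23.6,28.1)


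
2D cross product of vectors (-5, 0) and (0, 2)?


u x v = u_x*v_y - u_y*v_x = (-5)*2 - 0*0
= (-10) - 0 = -10

-10


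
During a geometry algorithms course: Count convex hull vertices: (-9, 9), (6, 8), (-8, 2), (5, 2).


Convex hull vertices (CCW): (-9, 9), (-8, 2), (5, 2), (6, 8)
Count = 4

4


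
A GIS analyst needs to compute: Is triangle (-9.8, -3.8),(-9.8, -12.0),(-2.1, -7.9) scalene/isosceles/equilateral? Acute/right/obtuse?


Side lengths squared: AB^2=67.24, BC^2=76.1, CA^2=76.1
Sorted: [67.24, 76.1, 76.1]
By sides: Isosceles, By angles: Acute

Isosceles, Acute


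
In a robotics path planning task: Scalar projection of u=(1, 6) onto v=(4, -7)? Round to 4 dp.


u.v = -38, |v| = sqrt(65) = 8.0623
Scalar projection = u.v / |v| = -38 / sqrt(65) = -4.7133

-4.7133


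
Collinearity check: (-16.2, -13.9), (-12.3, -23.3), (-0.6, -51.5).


Cross product: ((-12.3)-(-16.2))*((-51.5)-(-13.9)) - ((-23.3)-(-13.9))*((-0.6)-(-16.2))
= 0

Yes, collinear


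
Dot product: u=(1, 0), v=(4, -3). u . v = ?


u . v = u_x*v_x + u_y*v_y = 1*4 + 0*(-3)
= 4 + 0 = 4

4


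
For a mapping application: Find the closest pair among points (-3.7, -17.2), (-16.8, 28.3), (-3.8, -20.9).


d(P0,P1) = 47.3483, d(P0,P2) = 3.7014, d(P1,P2) = 50.8885
Closest: P0 and P2

Closest pair: (-3.7, -17.2) and (-3.8, -20.9), distance = 3.7014


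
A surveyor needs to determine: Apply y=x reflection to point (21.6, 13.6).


Reflection over y=x: (x,y) -> (y,x)
(21.6, 13.6) -> (13.6, 21.6)

(13.6, 21.6)


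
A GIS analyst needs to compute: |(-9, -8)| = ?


|u| = sqrt((-9)^2 + (-8)^2) = sqrt(145) = 12.0416

12.0416


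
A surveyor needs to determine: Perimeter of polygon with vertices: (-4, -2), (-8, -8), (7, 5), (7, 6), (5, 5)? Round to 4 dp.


Sides: (-4, -2)->(-8, -8): sqrt(52) = 7.211103, (-8, -8)->(7, 5): sqrt(394) = 19.849433, (7, 5)->(7, 6): sqrt(1) = 1, (7, 6)->(5, 5): sqrt(5) = 2.236068, (5, 5)->(-4, -2): sqrt(130) = 11.401754
Sum = 41.698358
Perimeter = 41.6984

41.6984


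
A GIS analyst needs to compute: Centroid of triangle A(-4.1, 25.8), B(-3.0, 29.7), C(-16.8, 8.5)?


Centroid = ((x_A+x_B+x_C)/3, (y_A+y_B+y_C)/3)
= (((-4.1)+(-3)+(-16.8))/3, (25.8+29.7+8.5)/3)
= (-7.9667, 21.3333)

(-7.9667, 21.3333)


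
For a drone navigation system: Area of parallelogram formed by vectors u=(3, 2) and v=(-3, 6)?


|u x v| = |3*6 - 2*(-3)|
= |18 - (-6)| = 24

24


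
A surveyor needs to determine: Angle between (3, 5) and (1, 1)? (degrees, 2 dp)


u.v = 8, |u| = sqrt(34) = 5.831, |v| = sqrt(2) = 1.4142
cos(theta) = u.v/(|u||v|) = 8/sqrt(68) = 0.970143
theta = acos(0.970143) = 14.04 degrees

14.04 degrees


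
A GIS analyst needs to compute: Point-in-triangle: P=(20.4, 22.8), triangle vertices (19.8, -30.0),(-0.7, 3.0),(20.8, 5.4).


Cross products: AB x AP = -1102.2, BC x BP = 375.06, CA x CP = -31.56
All same sign? no

No, outside


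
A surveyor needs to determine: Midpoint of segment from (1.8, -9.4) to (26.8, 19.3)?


M = ((1.8+26.8)/2, ((-9.4)+19.3)/2)
= (14.3, 4.95)

(14.3, 4.95)


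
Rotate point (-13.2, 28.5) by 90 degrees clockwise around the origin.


90° CW: (x,y) -> (y, -x)
(-13.2,28.5) -> (28.5, 13.2)

(28.5, 13.2)


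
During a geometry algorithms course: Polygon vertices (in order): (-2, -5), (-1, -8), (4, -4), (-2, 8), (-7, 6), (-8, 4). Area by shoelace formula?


Shoelace sum: ((-2)*(-8) - (-1)*(-5)) + ((-1)*(-4) - 4*(-8)) + (4*8 - (-2)*(-4)) + ((-2)*6 - (-7)*8) + ((-7)*4 - (-8)*6) + ((-8)*(-5) - (-2)*4)
= 183
Area = |183|/2 = 91.5

91.5


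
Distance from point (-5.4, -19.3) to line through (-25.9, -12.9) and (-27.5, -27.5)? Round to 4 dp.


|cross product| = 309.54
|line direction| = sqrt(215.72) = 14.6874
Distance = 309.54/sqrt(215.72) = 21.0752

21.0752


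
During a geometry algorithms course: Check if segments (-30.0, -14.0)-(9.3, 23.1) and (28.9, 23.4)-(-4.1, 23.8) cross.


Cross products: d1=1257.76, d2=17.74, d3=-715.37, d4=524.65
d1*d2 < 0 and d3*d4 < 0? no

No, they don't intersect


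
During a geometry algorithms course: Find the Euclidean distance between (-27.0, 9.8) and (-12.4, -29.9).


dx=14.6, dy=-39.7
d^2 = 14.6^2 + (-39.7)^2 = 1789.25
d = sqrt(1789.25) = 42.2995

42.2995


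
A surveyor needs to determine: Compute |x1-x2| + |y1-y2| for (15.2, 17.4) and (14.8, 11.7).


|15.2-14.8| + |17.4-11.7| = 0.4 + 5.7 = 6.1

6.1


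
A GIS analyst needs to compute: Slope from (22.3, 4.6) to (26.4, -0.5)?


slope = (y2-y1)/(x2-x1) = ((-0.5)-4.6)/(26.4-22.3) = (-5.1)/4.1 = -1.2439

-1.2439


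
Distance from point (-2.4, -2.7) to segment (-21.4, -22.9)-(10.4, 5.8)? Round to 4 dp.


Project P onto AB: t = 0.6452 (clamped to [0,1])
Closest point on segment: (-0.8819, -4.3821)
Distance: 2.2658

2.2658


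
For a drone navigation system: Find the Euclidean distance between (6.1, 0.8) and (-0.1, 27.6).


dx=-6.2, dy=26.8
d^2 = (-6.2)^2 + 26.8^2 = 756.68
d = sqrt(756.68) = 27.5078

27.5078


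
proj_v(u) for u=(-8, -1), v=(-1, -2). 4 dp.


u.v = 10, |v| = sqrt(5) = 2.2361
Scalar projection = u.v / |v| = 10 / sqrt(5) = 4.4721

4.4721


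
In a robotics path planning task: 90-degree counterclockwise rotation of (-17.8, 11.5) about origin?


90° CCW: (x,y) -> (-y, x)
(-17.8,11.5) -> (-11.5, -17.8)

(-11.5, -17.8)


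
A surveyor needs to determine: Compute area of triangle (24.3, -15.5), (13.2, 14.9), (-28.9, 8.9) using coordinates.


Area = |x_A(y_B-y_C) + x_B(y_C-y_A) + x_C(y_A-y_B)|/2
= |145.8 + 322.08 + 878.56|/2
= 1346.44/2 = 673.22

673.22


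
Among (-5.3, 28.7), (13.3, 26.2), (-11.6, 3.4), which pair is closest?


d(P0,P1) = 18.7673, d(P0,P2) = 26.0726, d(P1,P2) = 33.7617
Closest: P0 and P1

Closest pair: (-5.3, 28.7) and (13.3, 26.2), distance = 18.7673


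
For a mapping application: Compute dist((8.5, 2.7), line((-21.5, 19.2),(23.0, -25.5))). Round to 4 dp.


|cross product| = 606.75
|line direction| = sqrt(3978.34) = 63.0741
Distance = 606.75/sqrt(3978.34) = 9.6196

9.6196


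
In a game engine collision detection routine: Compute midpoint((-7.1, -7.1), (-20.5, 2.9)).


M = (((-7.1)+(-20.5))/2, ((-7.1)+2.9)/2)
= (-13.8, -2.1)

(-13.8, -2.1)


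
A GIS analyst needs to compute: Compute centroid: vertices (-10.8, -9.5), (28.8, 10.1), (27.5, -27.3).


Centroid = ((x_A+x_B+x_C)/3, (y_A+y_B+y_C)/3)
= (((-10.8)+28.8+27.5)/3, ((-9.5)+10.1+(-27.3))/3)
= (15.1667, -8.9)

(15.1667, -8.9)


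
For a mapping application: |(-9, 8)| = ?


|u| = sqrt((-9)^2 + 8^2) = sqrt(145) = 12.0416

12.0416


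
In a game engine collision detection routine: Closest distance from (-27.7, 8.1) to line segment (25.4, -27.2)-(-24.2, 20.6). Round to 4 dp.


Project P onto AB: t = 0.9107 (clamped to [0,1])
Closest point on segment: (-19.7689, 16.3297)
Distance: 11.4294

11.4294


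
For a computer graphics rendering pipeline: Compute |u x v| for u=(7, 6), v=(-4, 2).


|u x v| = |7*2 - 6*(-4)|
= |14 - (-24)| = 38

38


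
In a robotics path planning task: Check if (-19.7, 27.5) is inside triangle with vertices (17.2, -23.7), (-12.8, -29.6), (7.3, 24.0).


Cross products: AB x AP = -1753.71, BC x BP = 1517.55, CA x CP = -1253.25
All same sign? no

No, outside


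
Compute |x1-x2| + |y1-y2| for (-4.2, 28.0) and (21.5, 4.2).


|(-4.2)-21.5| + |28-4.2| = 25.7 + 23.8 = 49.5

49.5


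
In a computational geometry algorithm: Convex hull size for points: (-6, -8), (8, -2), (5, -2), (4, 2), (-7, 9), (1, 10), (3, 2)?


Convex hull vertices (CCW): (-7, 9), (-6, -8), (8, -2), (1, 10)
Count = 4

4


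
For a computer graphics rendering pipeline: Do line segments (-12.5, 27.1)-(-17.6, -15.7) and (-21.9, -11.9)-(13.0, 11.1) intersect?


Cross products: d1=1144.9, d2=-231.52, d3=-203.42, d4=1173
d1*d2 < 0 and d3*d4 < 0? yes

Yes, they intersect


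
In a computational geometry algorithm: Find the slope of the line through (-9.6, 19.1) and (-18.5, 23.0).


slope = (y2-y1)/(x2-x1) = (23-19.1)/((-18.5)-(-9.6)) = 3.9/(-8.9) = -0.4382

-0.4382


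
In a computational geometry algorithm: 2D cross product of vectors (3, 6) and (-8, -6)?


u x v = u_x*v_y - u_y*v_x = 3*(-6) - 6*(-8)
= (-18) - (-48) = 30

30


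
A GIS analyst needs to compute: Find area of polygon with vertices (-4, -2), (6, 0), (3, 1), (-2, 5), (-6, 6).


Shoelace sum: ((-4)*0 - 6*(-2)) + (6*1 - 3*0) + (3*5 - (-2)*1) + ((-2)*6 - (-6)*5) + ((-6)*(-2) - (-4)*6)
= 89
Area = |89|/2 = 44.5

44.5


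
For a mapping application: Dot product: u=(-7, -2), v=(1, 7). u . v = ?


u . v = u_x*v_x + u_y*v_y = (-7)*1 + (-2)*7
= (-7) + (-14) = -21

-21


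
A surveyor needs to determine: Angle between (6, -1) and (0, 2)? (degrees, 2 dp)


u.v = -2, |u| = sqrt(37) = 6.0828, |v| = sqrt(4) = 2
cos(theta) = u.v/(|u||v|) = -2/sqrt(148) = -0.164399
theta = acos(-0.164399) = 99.46 degrees

99.46 degrees


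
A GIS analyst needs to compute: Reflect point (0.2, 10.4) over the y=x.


Reflection over y=x: (x,y) -> (y,x)
(0.2, 10.4) -> (10.4, 0.2)

(10.4, 0.2)


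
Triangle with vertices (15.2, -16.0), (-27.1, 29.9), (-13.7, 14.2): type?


Side lengths squared: AB^2=3896.1, BC^2=426.05, CA^2=1747.25
Sorted: [426.05, 1747.25, 3896.1]
By sides: Scalene, By angles: Obtuse

Scalene, Obtuse


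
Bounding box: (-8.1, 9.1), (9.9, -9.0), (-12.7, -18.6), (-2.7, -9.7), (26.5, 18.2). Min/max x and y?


x range: [-12.7, 26.5]
y range: [-18.6, 18.2]
Bounding box: (-12.7,-18.6) to (26.5,18.2)

(-12.7,-18.6) to (26.5,18.2)


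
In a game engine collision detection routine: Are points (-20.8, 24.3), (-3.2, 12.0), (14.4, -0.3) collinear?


Cross product: ((-3.2)-(-20.8))*((-0.3)-24.3) - (12-24.3)*(14.4-(-20.8))
= 0

Yes, collinear


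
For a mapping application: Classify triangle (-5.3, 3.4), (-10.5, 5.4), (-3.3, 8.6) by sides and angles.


Side lengths squared: AB^2=31.04, BC^2=62.08, CA^2=31.04
Sorted: [31.04, 31.04, 62.08]
By sides: Isosceles, By angles: Right

Isosceles, Right


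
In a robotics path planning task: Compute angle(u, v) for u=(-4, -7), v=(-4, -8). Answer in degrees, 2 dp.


u.v = 72, |u| = sqrt(65) = 8.0623, |v| = sqrt(80) = 8.9443
cos(theta) = u.v/(|u||v|) = 72/sqrt(5200) = 0.99846
theta = acos(0.99846) = 3.18 degrees

3.18 degrees


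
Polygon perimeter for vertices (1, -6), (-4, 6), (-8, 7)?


Sides: (1, -6)->(-4, 6): sqrt(169) = 13, (-4, 6)->(-8, 7): sqrt(17) = 4.123106, (-8, 7)->(1, -6): sqrt(250) = 15.811388
Sum = 32.934494
Perimeter = 32.9345

32.9345


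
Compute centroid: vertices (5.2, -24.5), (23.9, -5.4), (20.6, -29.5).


Centroid = ((x_A+x_B+x_C)/3, (y_A+y_B+y_C)/3)
= ((5.2+23.9+20.6)/3, ((-24.5)+(-5.4)+(-29.5))/3)
= (16.5667, -19.8)

(16.5667, -19.8)


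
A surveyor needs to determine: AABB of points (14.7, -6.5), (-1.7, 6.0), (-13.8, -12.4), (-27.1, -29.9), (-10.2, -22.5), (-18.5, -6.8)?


x range: [-27.1, 14.7]
y range: [-29.9, 6]
Bounding box: (-27.1,-29.9) to (14.7,6)

(-27.1,-29.9) to (14.7,6)


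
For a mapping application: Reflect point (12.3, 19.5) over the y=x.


Reflection over y=x: (x,y) -> (y,x)
(12.3, 19.5) -> (19.5, 12.3)

(19.5, 12.3)


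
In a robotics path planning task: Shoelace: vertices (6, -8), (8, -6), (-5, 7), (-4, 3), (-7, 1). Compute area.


Shoelace sum: (6*(-6) - 8*(-8)) + (8*7 - (-5)*(-6)) + ((-5)*3 - (-4)*7) + ((-4)*1 - (-7)*3) + ((-7)*(-8) - 6*1)
= 134
Area = |134|/2 = 67

67


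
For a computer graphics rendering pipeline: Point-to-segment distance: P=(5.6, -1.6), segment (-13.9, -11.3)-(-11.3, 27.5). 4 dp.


Project P onto AB: t = 0.2824 (clamped to [0,1])
Closest point on segment: (-13.1657, -0.3425)
Distance: 18.8078

18.8078


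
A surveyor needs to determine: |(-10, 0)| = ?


|u| = sqrt((-10)^2 + 0^2) = sqrt(100) = 10

10


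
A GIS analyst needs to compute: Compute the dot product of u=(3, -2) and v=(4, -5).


u . v = u_x*v_x + u_y*v_y = 3*4 + (-2)*(-5)
= 12 + 10 = 22

22


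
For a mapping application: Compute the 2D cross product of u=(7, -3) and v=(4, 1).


u x v = u_x*v_y - u_y*v_x = 7*1 - (-3)*4
= 7 - (-12) = 19

19


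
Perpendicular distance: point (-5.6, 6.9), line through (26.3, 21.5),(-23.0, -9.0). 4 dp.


|cross product| = 253.17
|line direction| = sqrt(3360.74) = 57.9719
Distance = 253.17/sqrt(3360.74) = 4.3671

4.3671


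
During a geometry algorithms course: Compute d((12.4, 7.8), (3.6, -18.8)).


dx=-8.8, dy=-26.6
d^2 = (-8.8)^2 + (-26.6)^2 = 785
d = sqrt(785) = 28.0179

28.0179


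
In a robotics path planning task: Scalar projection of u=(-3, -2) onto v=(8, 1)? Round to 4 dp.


u.v = -26, |v| = sqrt(65) = 8.0623
Scalar projection = u.v / |v| = -26 / sqrt(65) = -3.2249

-3.2249


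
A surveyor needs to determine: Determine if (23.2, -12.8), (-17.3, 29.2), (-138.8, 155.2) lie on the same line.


Cross product: ((-17.3)-23.2)*(155.2-(-12.8)) - (29.2-(-12.8))*((-138.8)-23.2)
= 0

Yes, collinear


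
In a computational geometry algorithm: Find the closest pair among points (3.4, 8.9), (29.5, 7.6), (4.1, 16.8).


d(P0,P1) = 26.1324, d(P0,P2) = 7.931, d(P1,P2) = 27.0148
Closest: P0 and P2

Closest pair: (3.4, 8.9) and (4.1, 16.8), distance = 7.931


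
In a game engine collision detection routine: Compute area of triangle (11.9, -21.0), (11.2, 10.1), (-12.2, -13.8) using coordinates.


Area = |x_A(y_B-y_C) + x_B(y_C-y_A) + x_C(y_A-y_B)|/2
= |284.41 + 80.64 + 379.42|/2
= 744.47/2 = 372.235

372.235


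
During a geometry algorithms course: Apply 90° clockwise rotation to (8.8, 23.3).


90° CW: (x,y) -> (y, -x)
(8.8,23.3) -> (23.3, -8.8)

(23.3, -8.8)


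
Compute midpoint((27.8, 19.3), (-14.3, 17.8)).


M = ((27.8+(-14.3))/2, (19.3+17.8)/2)
= (6.75, 18.55)

(6.75, 18.55)


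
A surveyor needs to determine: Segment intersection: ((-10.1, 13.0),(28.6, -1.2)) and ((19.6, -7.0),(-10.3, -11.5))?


Cross products: d1=-731.65, d2=-132.92, d3=-352.26, d4=-950.99
d1*d2 < 0 and d3*d4 < 0? no

No, they don't intersect


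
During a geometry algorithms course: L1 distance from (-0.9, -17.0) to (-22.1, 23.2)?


|(-0.9)-(-22.1)| + |(-17)-23.2| = 21.2 + 40.2 = 61.4

61.4


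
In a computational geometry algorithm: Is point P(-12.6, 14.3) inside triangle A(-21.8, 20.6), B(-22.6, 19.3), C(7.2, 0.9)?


Cross products: AB x AP = 17, BC x BP = 35, CA x CP = 1.46
All same sign? yes

Yes, inside


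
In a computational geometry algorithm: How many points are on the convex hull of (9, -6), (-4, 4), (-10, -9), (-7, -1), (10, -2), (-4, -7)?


Convex hull vertices (CCW): (-10, -9), (9, -6), (10, -2), (-4, 4), (-7, -1)
Count = 5

5


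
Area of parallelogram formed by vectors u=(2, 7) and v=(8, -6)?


|u x v| = |2*(-6) - 7*8|
= |(-12) - 56| = 68

68


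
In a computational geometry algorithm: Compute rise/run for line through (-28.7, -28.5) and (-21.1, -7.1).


slope = (y2-y1)/(x2-x1) = ((-7.1)-(-28.5))/((-21.1)-(-28.7)) = 21.4/7.6 = 2.8158

2.8158


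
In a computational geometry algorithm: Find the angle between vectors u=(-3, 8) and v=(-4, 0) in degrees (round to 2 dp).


u.v = 12, |u| = sqrt(73) = 8.544, |v| = sqrt(16) = 4
cos(theta) = u.v/(|u||v|) = 12/sqrt(1168) = 0.351123
theta = acos(0.351123) = 69.44 degrees

69.44 degrees


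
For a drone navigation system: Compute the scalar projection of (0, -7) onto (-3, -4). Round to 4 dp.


u.v = 28, |v| = sqrt(25) = 5
Scalar projection = u.v / |v| = 28 / sqrt(25) = 5.6

5.6


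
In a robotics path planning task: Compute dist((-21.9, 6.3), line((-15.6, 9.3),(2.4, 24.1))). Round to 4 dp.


|cross product| = 39.24
|line direction| = sqrt(543.04) = 23.3032
Distance = 39.24/sqrt(543.04) = 1.6839

1.6839


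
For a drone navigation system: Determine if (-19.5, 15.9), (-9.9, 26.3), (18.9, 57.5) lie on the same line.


Cross product: ((-9.9)-(-19.5))*(57.5-15.9) - (26.3-15.9)*(18.9-(-19.5))
= 0

Yes, collinear


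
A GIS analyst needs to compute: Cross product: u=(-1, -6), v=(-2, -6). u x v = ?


u x v = u_x*v_y - u_y*v_x = (-1)*(-6) - (-6)*(-2)
= 6 - 12 = -6

-6


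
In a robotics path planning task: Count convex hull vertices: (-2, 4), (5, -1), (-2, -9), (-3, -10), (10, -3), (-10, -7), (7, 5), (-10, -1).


Convex hull vertices (CCW): (-10, -7), (-3, -10), (10, -3), (7, 5), (-2, 4), (-10, -1)
Count = 6

6


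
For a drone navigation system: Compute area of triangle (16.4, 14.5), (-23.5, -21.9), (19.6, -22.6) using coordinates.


Area = |x_A(y_B-y_C) + x_B(y_C-y_A) + x_C(y_A-y_B)|/2
= |11.48 + 871.85 + 713.44|/2
= 1596.77/2 = 798.385

798.385


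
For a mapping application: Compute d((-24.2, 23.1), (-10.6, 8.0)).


dx=13.6, dy=-15.1
d^2 = 13.6^2 + (-15.1)^2 = 412.97
d = sqrt(412.97) = 20.3217

20.3217


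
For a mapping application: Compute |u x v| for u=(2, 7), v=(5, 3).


|u x v| = |2*3 - 7*5|
= |6 - 35| = 29

29


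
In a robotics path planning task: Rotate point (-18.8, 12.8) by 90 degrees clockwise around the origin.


90° CW: (x,y) -> (y, -x)
(-18.8,12.8) -> (12.8, 18.8)

(12.8, 18.8)


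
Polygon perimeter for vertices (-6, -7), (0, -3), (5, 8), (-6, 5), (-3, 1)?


Sides: (-6, -7)->(0, -3): sqrt(52) = 7.211103, (0, -3)->(5, 8): sqrt(146) = 12.083046, (5, 8)->(-6, 5): sqrt(130) = 11.401754, (-6, 5)->(-3, 1): sqrt(25) = 5, (-3, 1)->(-6, -7): sqrt(73) = 8.544004
Sum = 44.239907
Perimeter = 44.2399

44.2399


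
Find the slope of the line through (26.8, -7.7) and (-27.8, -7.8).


slope = (y2-y1)/(x2-x1) = ((-7.8)-(-7.7))/((-27.8)-26.8) = (-0.1)/(-54.6) = 0.0018

0.0018


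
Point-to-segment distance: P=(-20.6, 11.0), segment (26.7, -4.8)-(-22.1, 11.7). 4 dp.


Project P onto AB: t = 0.9681 (clamped to [0,1])
Closest point on segment: (-20.5415, 11.173)
Distance: 0.1827

0.1827


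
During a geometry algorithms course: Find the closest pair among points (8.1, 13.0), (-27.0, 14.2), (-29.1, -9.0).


d(P0,P1) = 35.1205, d(P0,P2) = 43.2185, d(P1,P2) = 23.2948
Closest: P1 and P2

Closest pair: (-27.0, 14.2) and (-29.1, -9.0), distance = 23.2948


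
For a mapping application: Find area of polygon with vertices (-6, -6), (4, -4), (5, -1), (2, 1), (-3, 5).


Shoelace sum: ((-6)*(-4) - 4*(-6)) + (4*(-1) - 5*(-4)) + (5*1 - 2*(-1)) + (2*5 - (-3)*1) + ((-3)*(-6) - (-6)*5)
= 132
Area = |132|/2 = 66

66


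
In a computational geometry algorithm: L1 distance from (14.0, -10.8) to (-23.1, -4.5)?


|14-(-23.1)| + |(-10.8)-(-4.5)| = 37.1 + 6.3 = 43.4

43.4


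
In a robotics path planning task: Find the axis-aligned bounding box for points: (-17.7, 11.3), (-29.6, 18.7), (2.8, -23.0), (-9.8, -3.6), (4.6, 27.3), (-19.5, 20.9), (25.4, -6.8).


x range: [-29.6, 25.4]
y range: [-23, 27.3]
Bounding box: (-29.6,-23) to (25.4,27.3)

(-29.6,-23) to (25.4,27.3)


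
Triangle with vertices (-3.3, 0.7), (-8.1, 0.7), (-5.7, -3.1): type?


Side lengths squared: AB^2=23.04, BC^2=20.2, CA^2=20.2
Sorted: [20.2, 20.2, 23.04]
By sides: Isosceles, By angles: Acute

Isosceles, Acute


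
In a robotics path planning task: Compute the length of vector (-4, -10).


|u| = sqrt((-4)^2 + (-10)^2) = sqrt(116) = 10.7703

10.7703


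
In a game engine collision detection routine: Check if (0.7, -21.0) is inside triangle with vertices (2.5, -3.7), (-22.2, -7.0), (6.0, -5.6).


Cross products: AB x AP = 421.37, BC x BP = -426.86, CA x CP = 63.97
All same sign? no

No, outside


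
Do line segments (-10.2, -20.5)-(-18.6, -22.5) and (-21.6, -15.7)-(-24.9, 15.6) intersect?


Cross products: d1=-340.98, d2=-71.46, d3=-63.12, d4=-332.64
d1*d2 < 0 and d3*d4 < 0? no

No, they don't intersect


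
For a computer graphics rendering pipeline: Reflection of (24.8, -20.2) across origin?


Reflection over origin: (x,y) -> (-x,-y)
(24.8, -20.2) -> (-24.8, 20.2)

(-24.8, 20.2)


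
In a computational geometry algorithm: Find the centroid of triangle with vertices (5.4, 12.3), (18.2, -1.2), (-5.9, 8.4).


Centroid = ((x_A+x_B+x_C)/3, (y_A+y_B+y_C)/3)
= ((5.4+18.2+(-5.9))/3, (12.3+(-1.2)+8.4)/3)
= (5.9, 6.5)

(5.9, 6.5)


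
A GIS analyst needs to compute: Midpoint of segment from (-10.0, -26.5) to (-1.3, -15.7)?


M = (((-10)+(-1.3))/2, ((-26.5)+(-15.7))/2)
= (-5.65, -21.1)

(-5.65, -21.1)


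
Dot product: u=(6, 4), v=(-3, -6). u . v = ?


u . v = u_x*v_x + u_y*v_y = 6*(-3) + 4*(-6)
= (-18) + (-24) = -42

-42


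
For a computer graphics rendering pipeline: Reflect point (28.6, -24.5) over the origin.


Reflection over origin: (x,y) -> (-x,-y)
(28.6, -24.5) -> (-28.6, 24.5)

(-28.6, 24.5)


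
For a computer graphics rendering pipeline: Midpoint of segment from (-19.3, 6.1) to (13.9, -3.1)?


M = (((-19.3)+13.9)/2, (6.1+(-3.1))/2)
= (-2.7, 1.5)

(-2.7, 1.5)


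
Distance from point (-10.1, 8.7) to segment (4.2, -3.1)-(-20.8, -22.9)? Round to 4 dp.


Project P onto AB: t = 0.1218 (clamped to [0,1])
Closest point on segment: (1.1554, -5.5113)
Distance: 18.1286

18.1286


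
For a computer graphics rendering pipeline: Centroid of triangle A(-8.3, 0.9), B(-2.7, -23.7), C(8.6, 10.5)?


Centroid = ((x_A+x_B+x_C)/3, (y_A+y_B+y_C)/3)
= (((-8.3)+(-2.7)+8.6)/3, (0.9+(-23.7)+10.5)/3)
= (-0.8, -4.1)

(-0.8, -4.1)


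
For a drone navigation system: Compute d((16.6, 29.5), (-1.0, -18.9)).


dx=-17.6, dy=-48.4
d^2 = (-17.6)^2 + (-48.4)^2 = 2652.32
d = sqrt(2652.32) = 51.5007

51.5007


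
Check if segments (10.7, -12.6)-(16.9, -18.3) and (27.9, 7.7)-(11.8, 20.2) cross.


Cross products: d1=541.83, d2=556.1, d3=223.9, d4=209.63
d1*d2 < 0 and d3*d4 < 0? no

No, they don't intersect


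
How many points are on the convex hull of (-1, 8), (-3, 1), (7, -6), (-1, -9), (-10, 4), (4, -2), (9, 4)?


Convex hull vertices (CCW): (-10, 4), (-1, -9), (7, -6), (9, 4), (-1, 8)
Count = 5

5


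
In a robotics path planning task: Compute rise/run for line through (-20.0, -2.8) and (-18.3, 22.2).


slope = (y2-y1)/(x2-x1) = (22.2-(-2.8))/((-18.3)-(-20)) = 25/1.7 = 14.7059

14.7059


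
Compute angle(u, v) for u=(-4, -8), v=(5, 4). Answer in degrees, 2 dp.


u.v = -52, |u| = sqrt(80) = 8.9443, |v| = sqrt(41) = 6.4031
cos(theta) = u.v/(|u||v|) = -52/sqrt(3280) = -0.907959
theta = acos(-0.907959) = 155.22 degrees

155.22 degrees


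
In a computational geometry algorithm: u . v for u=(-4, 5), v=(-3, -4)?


u . v = u_x*v_x + u_y*v_y = (-4)*(-3) + 5*(-4)
= 12 + (-20) = -8

-8


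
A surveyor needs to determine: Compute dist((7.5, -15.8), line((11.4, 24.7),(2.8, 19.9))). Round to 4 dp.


|cross product| = 329.58
|line direction| = sqrt(97) = 9.8489
Distance = 329.58/sqrt(97) = 33.4638

33.4638


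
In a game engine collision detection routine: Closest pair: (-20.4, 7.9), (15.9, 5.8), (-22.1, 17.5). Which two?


d(P0,P1) = 36.3607, d(P0,P2) = 9.7494, d(P1,P2) = 39.7604
Closest: P0 and P2

Closest pair: (-20.4, 7.9) and (-22.1, 17.5), distance = 9.7494


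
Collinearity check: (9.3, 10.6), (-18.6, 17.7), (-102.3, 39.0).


Cross product: ((-18.6)-9.3)*(39-10.6) - (17.7-10.6)*((-102.3)-9.3)
= 0

Yes, collinear


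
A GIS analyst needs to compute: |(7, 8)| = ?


|u| = sqrt(7^2 + 8^2) = sqrt(113) = 10.6301

10.6301


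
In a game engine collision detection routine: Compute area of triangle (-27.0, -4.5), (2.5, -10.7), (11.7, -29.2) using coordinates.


Area = |x_A(y_B-y_C) + x_B(y_C-y_A) + x_C(y_A-y_B)|/2
= |(-499.5) + (-61.75) + 72.54|/2
= 488.71/2 = 244.355

244.355


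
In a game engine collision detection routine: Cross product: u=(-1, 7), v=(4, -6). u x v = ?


u x v = u_x*v_y - u_y*v_x = (-1)*(-6) - 7*4
= 6 - 28 = -22

-22


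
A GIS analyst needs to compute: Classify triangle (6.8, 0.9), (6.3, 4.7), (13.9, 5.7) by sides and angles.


Side lengths squared: AB^2=14.69, BC^2=58.76, CA^2=73.45
Sorted: [14.69, 58.76, 73.45]
By sides: Scalene, By angles: Right

Scalene, Right


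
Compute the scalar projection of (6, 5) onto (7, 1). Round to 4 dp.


u.v = 47, |v| = sqrt(50) = 7.0711
Scalar projection = u.v / |v| = 47 / sqrt(50) = 6.6468

6.6468


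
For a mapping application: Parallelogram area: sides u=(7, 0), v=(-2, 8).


|u x v| = |7*8 - 0*(-2)|
= |56 - 0| = 56

56


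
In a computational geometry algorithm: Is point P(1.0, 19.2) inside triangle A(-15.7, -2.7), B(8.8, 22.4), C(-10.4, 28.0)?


Cross products: AB x AP = 117.38, BC x BP = 105.12, CA x CP = 396.62
All same sign? yes

Yes, inside


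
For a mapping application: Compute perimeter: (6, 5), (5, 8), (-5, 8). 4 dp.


Sides: (6, 5)->(5, 8): sqrt(10) = 3.162278, (5, 8)->(-5, 8): sqrt(100) = 10, (-5, 8)->(6, 5): sqrt(130) = 11.401754
Sum = 24.564032
Perimeter = 24.564

24.564


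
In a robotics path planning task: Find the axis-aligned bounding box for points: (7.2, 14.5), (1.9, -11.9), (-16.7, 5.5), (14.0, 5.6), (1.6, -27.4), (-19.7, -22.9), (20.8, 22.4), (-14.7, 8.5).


x range: [-19.7, 20.8]
y range: [-27.4, 22.4]
Bounding box: (-19.7,-27.4) to (20.8,22.4)

(-19.7,-27.4) to (20.8,22.4)


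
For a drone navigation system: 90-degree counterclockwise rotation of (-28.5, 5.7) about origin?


90° CCW: (x,y) -> (-y, x)
(-28.5,5.7) -> (-5.7, -28.5)

(-5.7, -28.5)


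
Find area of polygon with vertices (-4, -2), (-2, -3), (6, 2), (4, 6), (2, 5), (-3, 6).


Shoelace sum: ((-4)*(-3) - (-2)*(-2)) + ((-2)*2 - 6*(-3)) + (6*6 - 4*2) + (4*5 - 2*6) + (2*6 - (-3)*5) + ((-3)*(-2) - (-4)*6)
= 115
Area = |115|/2 = 57.5

57.5


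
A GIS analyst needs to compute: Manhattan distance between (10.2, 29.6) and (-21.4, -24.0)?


|10.2-(-21.4)| + |29.6-(-24)| = 31.6 + 53.6 = 85.2

85.2


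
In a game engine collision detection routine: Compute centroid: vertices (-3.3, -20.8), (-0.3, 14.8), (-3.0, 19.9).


Centroid = ((x_A+x_B+x_C)/3, (y_A+y_B+y_C)/3)
= (((-3.3)+(-0.3)+(-3))/3, ((-20.8)+14.8+19.9)/3)
= (-2.2, 4.6333)

(-2.2, 4.6333)


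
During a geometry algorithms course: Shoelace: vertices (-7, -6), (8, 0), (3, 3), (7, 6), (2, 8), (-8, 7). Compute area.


Shoelace sum: ((-7)*0 - 8*(-6)) + (8*3 - 3*0) + (3*6 - 7*3) + (7*8 - 2*6) + (2*7 - (-8)*8) + ((-8)*(-6) - (-7)*7)
= 288
Area = |288|/2 = 144

144


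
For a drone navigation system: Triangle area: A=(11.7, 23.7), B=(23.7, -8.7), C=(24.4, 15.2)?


Area = |x_A(y_B-y_C) + x_B(y_C-y_A) + x_C(y_A-y_B)|/2
= |(-279.63) + (-201.45) + 790.56|/2
= 309.48/2 = 154.74

154.74


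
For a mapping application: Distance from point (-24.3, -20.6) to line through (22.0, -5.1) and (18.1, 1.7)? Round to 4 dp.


|cross product| = 375.29
|line direction| = sqrt(61.45) = 7.839
Distance = 375.29/sqrt(61.45) = 47.8747

47.8747


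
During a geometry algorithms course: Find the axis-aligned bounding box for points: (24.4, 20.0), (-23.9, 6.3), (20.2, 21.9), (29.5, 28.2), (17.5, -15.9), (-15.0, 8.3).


x range: [-23.9, 29.5]
y range: [-15.9, 28.2]
Bounding box: (-23.9,-15.9) to (29.5,28.2)

(-23.9,-15.9) to (29.5,28.2)


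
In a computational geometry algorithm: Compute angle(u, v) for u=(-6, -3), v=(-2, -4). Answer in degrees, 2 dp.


u.v = 24, |u| = sqrt(45) = 6.7082, |v| = sqrt(20) = 4.4721
cos(theta) = u.v/(|u||v|) = 24/sqrt(900) = 0.8
theta = acos(0.8) = 36.87 degrees

36.87 degrees


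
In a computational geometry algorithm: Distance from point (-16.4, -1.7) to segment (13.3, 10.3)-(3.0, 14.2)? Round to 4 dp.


Project P onto AB: t = 1 (clamped to [0,1])
Closest point on segment: (3, 14.2)
Distance: 25.0833

25.0833


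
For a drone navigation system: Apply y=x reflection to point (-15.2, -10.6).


Reflection over y=x: (x,y) -> (y,x)
(-15.2, -10.6) -> (-10.6, -15.2)

(-10.6, -15.2)


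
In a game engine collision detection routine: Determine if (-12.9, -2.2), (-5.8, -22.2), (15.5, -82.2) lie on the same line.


Cross product: ((-5.8)-(-12.9))*((-82.2)-(-2.2)) - ((-22.2)-(-2.2))*(15.5-(-12.9))
= 0

Yes, collinear


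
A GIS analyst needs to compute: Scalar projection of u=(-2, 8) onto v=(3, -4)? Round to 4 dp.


u.v = -38, |v| = sqrt(25) = 5
Scalar projection = u.v / |v| = -38 / sqrt(25) = -7.6

-7.6


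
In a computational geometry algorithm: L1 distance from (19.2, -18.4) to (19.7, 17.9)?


|19.2-19.7| + |(-18.4)-17.9| = 0.5 + 36.3 = 36.8

36.8


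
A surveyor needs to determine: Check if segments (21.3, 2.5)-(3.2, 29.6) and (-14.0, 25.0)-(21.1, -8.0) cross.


Cross products: d1=375.15, d2=729.06, d3=549.38, d4=195.47
d1*d2 < 0 and d3*d4 < 0? no

No, they don't intersect


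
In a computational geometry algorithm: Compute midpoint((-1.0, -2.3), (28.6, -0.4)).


M = (((-1)+28.6)/2, ((-2.3)+(-0.4))/2)
= (13.8, -1.35)

(13.8, -1.35)


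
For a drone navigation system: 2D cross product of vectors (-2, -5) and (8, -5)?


u x v = u_x*v_y - u_y*v_x = (-2)*(-5) - (-5)*8
= 10 - (-40) = 50

50


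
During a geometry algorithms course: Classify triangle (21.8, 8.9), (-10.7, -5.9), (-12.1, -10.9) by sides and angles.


Side lengths squared: AB^2=1275.29, BC^2=26.96, CA^2=1541.25
Sorted: [26.96, 1275.29, 1541.25]
By sides: Scalene, By angles: Obtuse

Scalene, Obtuse


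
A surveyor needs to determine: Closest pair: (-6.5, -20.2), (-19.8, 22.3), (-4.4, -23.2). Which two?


d(P0,P1) = 44.5325, d(P0,P2) = 3.662, d(P1,P2) = 48.0355
Closest: P0 and P2

Closest pair: (-6.5, -20.2) and (-4.4, -23.2), distance = 3.662


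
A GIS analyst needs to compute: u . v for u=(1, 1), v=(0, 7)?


u . v = u_x*v_x + u_y*v_y = 1*0 + 1*7
= 0 + 7 = 7

7


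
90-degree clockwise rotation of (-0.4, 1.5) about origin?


90° CW: (x,y) -> (y, -x)
(-0.4,1.5) -> (1.5, 0.4)

(1.5, 0.4)


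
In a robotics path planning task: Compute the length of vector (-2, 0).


|u| = sqrt((-2)^2 + 0^2) = sqrt(4) = 2

2


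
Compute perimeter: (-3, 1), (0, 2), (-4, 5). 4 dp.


Sides: (-3, 1)->(0, 2): sqrt(10) = 3.162278, (0, 2)->(-4, 5): sqrt(25) = 5, (-4, 5)->(-3, 1): sqrt(17) = 4.123106
Sum = 12.285384
Perimeter = 12.2854

12.2854


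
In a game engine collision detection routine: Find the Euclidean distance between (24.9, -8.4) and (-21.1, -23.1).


dx=-46, dy=-14.7
d^2 = (-46)^2 + (-14.7)^2 = 2332.09
d = sqrt(2332.09) = 48.2917

48.2917


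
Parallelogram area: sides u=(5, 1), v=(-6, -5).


|u x v| = |5*(-5) - 1*(-6)|
= |(-25) - (-6)| = 19

19


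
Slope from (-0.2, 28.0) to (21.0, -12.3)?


slope = (y2-y1)/(x2-x1) = ((-12.3)-28)/(21-(-0.2)) = (-40.3)/21.2 = -1.9009

-1.9009


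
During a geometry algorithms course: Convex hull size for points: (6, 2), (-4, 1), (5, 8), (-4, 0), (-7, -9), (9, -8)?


Convex hull vertices (CCW): (-7, -9), (9, -8), (5, 8), (-4, 1)
Count = 4

4


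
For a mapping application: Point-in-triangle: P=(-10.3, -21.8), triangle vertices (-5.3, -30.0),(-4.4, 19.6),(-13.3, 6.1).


Cross products: AB x AP = 255.38, BC x BP = 288.81, CA x CP = -114.9
All same sign? no

No, outside


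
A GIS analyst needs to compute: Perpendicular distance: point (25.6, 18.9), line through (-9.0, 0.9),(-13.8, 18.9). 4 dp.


|cross product| = 709.2
|line direction| = sqrt(347.04) = 18.629
Distance = 709.2/sqrt(347.04) = 38.0697

38.0697


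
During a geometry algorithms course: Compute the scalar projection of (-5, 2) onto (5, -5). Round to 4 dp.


u.v = -35, |v| = sqrt(50) = 7.0711
Scalar projection = u.v / |v| = -35 / sqrt(50) = -4.9497

-4.9497


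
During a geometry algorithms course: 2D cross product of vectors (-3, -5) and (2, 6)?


u x v = u_x*v_y - u_y*v_x = (-3)*6 - (-5)*2
= (-18) - (-10) = -8

-8


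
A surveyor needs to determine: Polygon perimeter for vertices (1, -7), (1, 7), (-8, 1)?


Sides: (1, -7)->(1, 7): sqrt(196) = 14, (1, 7)->(-8, 1): sqrt(117) = 10.816654, (-8, 1)->(1, -7): sqrt(145) = 12.041595
Sum = 36.858249
Perimeter = 36.8582

36.8582


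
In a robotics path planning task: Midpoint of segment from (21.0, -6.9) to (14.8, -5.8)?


M = ((21+14.8)/2, ((-6.9)+(-5.8))/2)
= (17.9, -6.35)

(17.9, -6.35)


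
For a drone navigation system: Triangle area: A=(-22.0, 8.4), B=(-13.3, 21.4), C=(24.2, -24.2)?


Area = |x_A(y_B-y_C) + x_B(y_C-y_A) + x_C(y_A-y_B)|/2
= |(-1003.2) + 433.58 + (-314.6)|/2
= 884.22/2 = 442.11

442.11


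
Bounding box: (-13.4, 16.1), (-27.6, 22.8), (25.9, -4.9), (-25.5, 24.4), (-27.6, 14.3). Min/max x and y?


x range: [-27.6, 25.9]
y range: [-4.9, 24.4]
Bounding box: (-27.6,-4.9) to (25.9,24.4)

(-27.6,-4.9) to (25.9,24.4)


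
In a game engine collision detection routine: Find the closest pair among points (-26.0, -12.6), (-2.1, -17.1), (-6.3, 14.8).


d(P0,P1) = 24.32, d(P0,P2) = 33.7469, d(P1,P2) = 32.1753
Closest: P0 and P1

Closest pair: (-26.0, -12.6) and (-2.1, -17.1), distance = 24.32


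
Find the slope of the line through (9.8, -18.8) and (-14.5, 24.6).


slope = (y2-y1)/(x2-x1) = (24.6-(-18.8))/((-14.5)-9.8) = 43.4/(-24.3) = -1.786

-1.786


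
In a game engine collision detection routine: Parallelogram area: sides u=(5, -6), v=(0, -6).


|u x v| = |5*(-6) - (-6)*0|
= |(-30) - 0| = 30

30


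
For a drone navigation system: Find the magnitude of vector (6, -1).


|u| = sqrt(6^2 + (-1)^2) = sqrt(37) = 6.0828

6.0828


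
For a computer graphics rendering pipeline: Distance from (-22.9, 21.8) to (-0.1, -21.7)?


dx=22.8, dy=-43.5
d^2 = 22.8^2 + (-43.5)^2 = 2412.09
d = sqrt(2412.09) = 49.113

49.113


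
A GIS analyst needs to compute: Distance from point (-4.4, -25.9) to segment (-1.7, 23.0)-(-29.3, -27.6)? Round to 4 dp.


Project P onto AB: t = 0.7672 (clamped to [0,1])
Closest point on segment: (-22.8758, -15.8223)
Distance: 21.0456

21.0456


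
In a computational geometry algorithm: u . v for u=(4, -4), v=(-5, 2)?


u . v = u_x*v_x + u_y*v_y = 4*(-5) + (-4)*2
= (-20) + (-8) = -28

-28


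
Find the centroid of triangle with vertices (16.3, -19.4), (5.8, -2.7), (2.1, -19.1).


Centroid = ((x_A+x_B+x_C)/3, (y_A+y_B+y_C)/3)
= ((16.3+5.8+2.1)/3, ((-19.4)+(-2.7)+(-19.1))/3)
= (8.0667, -13.7333)

(8.0667, -13.7333)


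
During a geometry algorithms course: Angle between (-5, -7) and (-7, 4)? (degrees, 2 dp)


u.v = 7, |u| = sqrt(74) = 8.6023, |v| = sqrt(65) = 8.0623
cos(theta) = u.v/(|u||v|) = 7/sqrt(4810) = 0.100931
theta = acos(0.100931) = 84.21 degrees

84.21 degrees


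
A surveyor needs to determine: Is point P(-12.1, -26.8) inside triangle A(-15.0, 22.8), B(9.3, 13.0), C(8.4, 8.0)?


Cross products: AB x AP = -1176.86, BC x BP = -71.18, CA x CP = 1117.72
All same sign? no

No, outside


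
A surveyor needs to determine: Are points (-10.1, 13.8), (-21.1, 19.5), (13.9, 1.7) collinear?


Cross product: ((-21.1)-(-10.1))*(1.7-13.8) - (19.5-13.8)*(13.9-(-10.1))
= -3.7

No, not collinear


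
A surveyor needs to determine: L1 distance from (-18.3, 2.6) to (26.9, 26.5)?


|(-18.3)-26.9| + |2.6-26.5| = 45.2 + 23.9 = 69.1

69.1


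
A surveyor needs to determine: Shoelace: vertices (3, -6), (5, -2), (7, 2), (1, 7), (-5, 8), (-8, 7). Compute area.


Shoelace sum: (3*(-2) - 5*(-6)) + (5*2 - 7*(-2)) + (7*7 - 1*2) + (1*8 - (-5)*7) + ((-5)*7 - (-8)*8) + ((-8)*(-6) - 3*7)
= 194
Area = |194|/2 = 97

97


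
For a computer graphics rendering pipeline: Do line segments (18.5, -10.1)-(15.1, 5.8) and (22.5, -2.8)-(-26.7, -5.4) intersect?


Cross products: d1=348.76, d2=-442.36, d3=-88.42, d4=702.7
d1*d2 < 0 and d3*d4 < 0? yes

Yes, they intersect


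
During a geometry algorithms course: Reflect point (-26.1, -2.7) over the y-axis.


Reflection over y-axis: (x,y) -> (-x,y)
(-26.1, -2.7) -> (26.1, -2.7)

(26.1, -2.7)


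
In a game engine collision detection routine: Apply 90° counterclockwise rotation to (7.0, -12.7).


90° CCW: (x,y) -> (-y, x)
(7,-12.7) -> (12.7, 7)

(12.7, 7)


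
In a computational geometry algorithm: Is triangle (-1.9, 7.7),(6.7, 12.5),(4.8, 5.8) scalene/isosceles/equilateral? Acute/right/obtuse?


Side lengths squared: AB^2=97, BC^2=48.5, CA^2=48.5
Sorted: [48.5, 48.5, 97]
By sides: Isosceles, By angles: Right

Isosceles, Right


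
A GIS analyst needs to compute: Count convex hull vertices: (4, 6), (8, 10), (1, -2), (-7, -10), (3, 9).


Convex hull vertices (CCW): (-7, -10), (1, -2), (8, 10), (3, 9)
Count = 4

4


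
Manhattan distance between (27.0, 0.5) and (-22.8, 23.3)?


|27-(-22.8)| + |0.5-23.3| = 49.8 + 22.8 = 72.6

72.6


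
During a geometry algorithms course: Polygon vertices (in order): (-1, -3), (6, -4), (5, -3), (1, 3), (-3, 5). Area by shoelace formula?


Shoelace sum: ((-1)*(-4) - 6*(-3)) + (6*(-3) - 5*(-4)) + (5*3 - 1*(-3)) + (1*5 - (-3)*3) + ((-3)*(-3) - (-1)*5)
= 70
Area = |70|/2 = 35

35


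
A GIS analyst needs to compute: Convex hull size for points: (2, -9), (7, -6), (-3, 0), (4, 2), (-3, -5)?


Convex hull vertices (CCW): (-3, -5), (2, -9), (7, -6), (4, 2), (-3, 0)
Count = 5

5


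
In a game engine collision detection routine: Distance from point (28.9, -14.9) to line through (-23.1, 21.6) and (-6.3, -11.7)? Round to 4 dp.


|cross product| = 1118.4
|line direction| = sqrt(1391.13) = 37.2979
Distance = 1118.4/sqrt(1391.13) = 29.9856

29.9856


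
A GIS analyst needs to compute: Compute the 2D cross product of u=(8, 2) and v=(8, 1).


u x v = u_x*v_y - u_y*v_x = 8*1 - 2*8
= 8 - 16 = -8

-8
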